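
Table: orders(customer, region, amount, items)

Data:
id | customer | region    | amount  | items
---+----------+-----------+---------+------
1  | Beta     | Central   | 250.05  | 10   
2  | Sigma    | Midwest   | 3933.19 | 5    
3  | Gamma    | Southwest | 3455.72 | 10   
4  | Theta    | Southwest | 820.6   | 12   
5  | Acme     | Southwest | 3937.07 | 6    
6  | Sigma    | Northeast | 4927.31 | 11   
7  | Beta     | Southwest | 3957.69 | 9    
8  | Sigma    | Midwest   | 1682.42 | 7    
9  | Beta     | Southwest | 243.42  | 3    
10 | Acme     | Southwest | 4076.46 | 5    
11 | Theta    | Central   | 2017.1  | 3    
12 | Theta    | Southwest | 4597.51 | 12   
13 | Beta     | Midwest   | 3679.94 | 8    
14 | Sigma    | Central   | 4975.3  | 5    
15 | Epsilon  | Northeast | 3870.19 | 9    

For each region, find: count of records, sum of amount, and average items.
SELECT region,
       COUNT(*) as cnt,
       SUM(amount) as total_amount,
       AVG(items) as avg_items
FROM orders
GROUP BY region

Result:
  Central: 3 records, 7242.45 total amount, 6.00 avg items
  Midwest: 3 records, 9295.55 total amount, 6.67 avg items
  Northeast: 2 records, 8797.50 total amount, 10.00 avg items
  Southwest: 7 records, 21088.47 total amount, 8.14 avg items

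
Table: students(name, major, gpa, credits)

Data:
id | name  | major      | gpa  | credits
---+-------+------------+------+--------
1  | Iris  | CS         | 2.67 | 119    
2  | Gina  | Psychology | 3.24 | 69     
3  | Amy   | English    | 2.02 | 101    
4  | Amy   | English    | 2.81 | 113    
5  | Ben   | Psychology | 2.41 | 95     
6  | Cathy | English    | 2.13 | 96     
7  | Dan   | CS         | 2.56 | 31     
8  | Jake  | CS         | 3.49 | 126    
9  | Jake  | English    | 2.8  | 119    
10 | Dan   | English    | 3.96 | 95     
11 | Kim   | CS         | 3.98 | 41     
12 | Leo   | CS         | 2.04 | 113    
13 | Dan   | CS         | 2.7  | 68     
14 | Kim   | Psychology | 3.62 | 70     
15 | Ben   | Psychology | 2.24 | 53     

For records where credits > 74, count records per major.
SELECT major, COUNT(*)
FROM students
WHERE credits > 74
GROUP BY major

Note: WHERE filters rows before grouping.

Result:
  CS: 3
  English: 5
  Psychology: 1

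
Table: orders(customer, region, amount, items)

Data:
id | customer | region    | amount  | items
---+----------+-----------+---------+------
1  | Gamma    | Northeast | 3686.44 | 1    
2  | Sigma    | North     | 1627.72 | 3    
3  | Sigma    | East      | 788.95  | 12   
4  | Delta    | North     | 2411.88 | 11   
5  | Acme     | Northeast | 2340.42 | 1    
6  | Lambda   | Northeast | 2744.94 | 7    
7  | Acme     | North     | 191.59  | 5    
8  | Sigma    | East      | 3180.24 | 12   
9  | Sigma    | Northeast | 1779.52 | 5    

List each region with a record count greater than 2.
SELECT region, COUNT(*) as cnt
FROM orders
GROUP BY region
HAVING COUNT(*) > 2

Result:
  North: 3
  Northeast: 4

Note: HAVING filters groups after aggregation, WHERE filters rows before.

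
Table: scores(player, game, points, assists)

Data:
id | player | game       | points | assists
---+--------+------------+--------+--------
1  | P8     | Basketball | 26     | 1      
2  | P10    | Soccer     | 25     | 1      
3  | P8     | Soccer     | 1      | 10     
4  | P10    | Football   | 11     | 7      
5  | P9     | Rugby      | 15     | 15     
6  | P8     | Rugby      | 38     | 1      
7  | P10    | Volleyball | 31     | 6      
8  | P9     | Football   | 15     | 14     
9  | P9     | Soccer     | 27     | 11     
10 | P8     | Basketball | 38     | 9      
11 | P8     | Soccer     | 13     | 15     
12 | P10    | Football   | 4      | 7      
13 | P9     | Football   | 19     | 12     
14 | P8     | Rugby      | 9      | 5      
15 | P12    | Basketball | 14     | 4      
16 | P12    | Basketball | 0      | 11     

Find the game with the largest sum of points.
SELECT game, SUM(points) as val
FROM scores
GROUP BY game
ORDER BY val DESC
LIMIT 1

Result: Basketball with sum(points) = 78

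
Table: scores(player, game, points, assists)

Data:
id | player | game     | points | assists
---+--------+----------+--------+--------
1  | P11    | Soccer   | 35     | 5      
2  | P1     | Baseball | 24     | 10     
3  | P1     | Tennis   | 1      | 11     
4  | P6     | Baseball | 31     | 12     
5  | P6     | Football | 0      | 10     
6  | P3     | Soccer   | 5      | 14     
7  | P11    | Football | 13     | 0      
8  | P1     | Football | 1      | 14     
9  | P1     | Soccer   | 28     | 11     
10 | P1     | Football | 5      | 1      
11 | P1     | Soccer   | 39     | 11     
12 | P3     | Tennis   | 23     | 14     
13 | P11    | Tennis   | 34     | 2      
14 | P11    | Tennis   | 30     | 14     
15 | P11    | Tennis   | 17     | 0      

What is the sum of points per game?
SELECT game, SUM(points) as result
FROM scores
GROUP BY game

Result:
  Baseball: 55
  Football: 19
  Soccer: 107
  Tennis: 105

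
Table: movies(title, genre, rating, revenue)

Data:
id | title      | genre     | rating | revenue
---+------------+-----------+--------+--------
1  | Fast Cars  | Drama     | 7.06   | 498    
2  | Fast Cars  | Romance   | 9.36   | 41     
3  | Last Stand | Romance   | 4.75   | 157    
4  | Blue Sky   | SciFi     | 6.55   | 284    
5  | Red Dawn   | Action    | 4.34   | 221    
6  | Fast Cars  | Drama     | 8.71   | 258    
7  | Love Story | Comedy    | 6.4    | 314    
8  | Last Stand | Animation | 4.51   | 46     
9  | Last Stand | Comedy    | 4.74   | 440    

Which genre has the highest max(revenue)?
SELECT genre, MAX(revenue) as val
FROM movies
GROUP BY genre
ORDER BY val DESC
LIMIT 1

Result: Drama with max(revenue) = 498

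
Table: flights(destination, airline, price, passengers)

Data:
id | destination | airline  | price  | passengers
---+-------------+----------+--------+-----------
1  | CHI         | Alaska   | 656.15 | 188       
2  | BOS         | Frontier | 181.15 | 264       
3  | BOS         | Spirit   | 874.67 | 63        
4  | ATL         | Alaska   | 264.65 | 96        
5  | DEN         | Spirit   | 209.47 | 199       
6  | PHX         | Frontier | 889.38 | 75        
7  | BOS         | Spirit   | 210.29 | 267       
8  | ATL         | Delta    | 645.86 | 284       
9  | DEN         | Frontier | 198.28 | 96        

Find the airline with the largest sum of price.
SELECT airline, SUM(price) as val
FROM flights
GROUP BY airline
ORDER BY val DESC
LIMIT 1

Result: Spirit with sum(price) = 1294.43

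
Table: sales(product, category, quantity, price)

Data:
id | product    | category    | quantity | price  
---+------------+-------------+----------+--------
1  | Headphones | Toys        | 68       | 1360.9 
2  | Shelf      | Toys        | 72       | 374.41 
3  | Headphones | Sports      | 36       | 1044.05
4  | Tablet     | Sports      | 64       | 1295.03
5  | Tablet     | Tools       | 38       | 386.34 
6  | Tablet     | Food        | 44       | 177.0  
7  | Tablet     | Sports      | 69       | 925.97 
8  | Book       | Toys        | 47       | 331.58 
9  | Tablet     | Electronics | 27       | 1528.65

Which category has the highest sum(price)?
SELECT category, SUM(price) as val
FROM sales
GROUP BY category
ORDER BY val DESC
LIMIT 1

Result: Sports with sum(price) = 3265.05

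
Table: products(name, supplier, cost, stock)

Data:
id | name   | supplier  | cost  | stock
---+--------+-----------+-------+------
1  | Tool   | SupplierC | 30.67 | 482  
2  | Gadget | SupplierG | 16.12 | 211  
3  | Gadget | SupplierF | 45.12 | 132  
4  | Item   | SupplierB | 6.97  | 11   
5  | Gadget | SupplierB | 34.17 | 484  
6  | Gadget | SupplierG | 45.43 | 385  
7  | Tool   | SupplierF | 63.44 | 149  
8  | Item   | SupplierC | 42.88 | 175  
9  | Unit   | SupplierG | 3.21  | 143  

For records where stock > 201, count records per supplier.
SELECT supplier, COUNT(*)
FROM products
WHERE stock > 201
GROUP BY supplier

Note: WHERE filters rows before grouping.

Result:
  SupplierB: 1
  SupplierC: 1
  SupplierG: 2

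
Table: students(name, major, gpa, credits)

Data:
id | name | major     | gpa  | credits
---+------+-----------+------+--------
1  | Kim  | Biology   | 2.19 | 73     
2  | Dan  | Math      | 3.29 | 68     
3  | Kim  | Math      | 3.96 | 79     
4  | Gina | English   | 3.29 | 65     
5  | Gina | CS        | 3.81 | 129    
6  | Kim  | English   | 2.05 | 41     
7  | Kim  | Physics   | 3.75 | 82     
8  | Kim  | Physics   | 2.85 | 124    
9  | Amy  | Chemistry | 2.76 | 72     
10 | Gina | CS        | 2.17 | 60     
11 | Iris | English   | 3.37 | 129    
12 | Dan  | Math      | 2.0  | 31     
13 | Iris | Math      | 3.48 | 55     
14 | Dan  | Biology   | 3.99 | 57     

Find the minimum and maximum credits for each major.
SELECT major, MIN(credits), MAX(credits)
FROM students
GROUP BY major

Result:
  Biology: min=57, max=73
  CS: min=60, max=129
  Chemistry: min=72, max=72
  English: min=41, max=129
  Math: min=31, max=79
  Physics: min=82, max=124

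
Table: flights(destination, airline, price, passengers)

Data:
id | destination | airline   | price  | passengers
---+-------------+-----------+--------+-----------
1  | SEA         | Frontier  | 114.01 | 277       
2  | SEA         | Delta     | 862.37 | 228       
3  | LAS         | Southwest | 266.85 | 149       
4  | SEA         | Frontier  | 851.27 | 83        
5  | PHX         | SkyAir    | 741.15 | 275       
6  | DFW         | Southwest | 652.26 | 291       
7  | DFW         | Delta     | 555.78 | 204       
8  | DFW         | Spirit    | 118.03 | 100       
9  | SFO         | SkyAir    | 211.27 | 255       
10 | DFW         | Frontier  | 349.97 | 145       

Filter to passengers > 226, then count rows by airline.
SELECT airline, COUNT(*)
FROM flights
WHERE passengers > 226
GROUP BY airline

Note: WHERE filters rows before grouping.

Result:
  Delta: 1
  Frontier: 1
  SkyAir: 2
  Southwest: 1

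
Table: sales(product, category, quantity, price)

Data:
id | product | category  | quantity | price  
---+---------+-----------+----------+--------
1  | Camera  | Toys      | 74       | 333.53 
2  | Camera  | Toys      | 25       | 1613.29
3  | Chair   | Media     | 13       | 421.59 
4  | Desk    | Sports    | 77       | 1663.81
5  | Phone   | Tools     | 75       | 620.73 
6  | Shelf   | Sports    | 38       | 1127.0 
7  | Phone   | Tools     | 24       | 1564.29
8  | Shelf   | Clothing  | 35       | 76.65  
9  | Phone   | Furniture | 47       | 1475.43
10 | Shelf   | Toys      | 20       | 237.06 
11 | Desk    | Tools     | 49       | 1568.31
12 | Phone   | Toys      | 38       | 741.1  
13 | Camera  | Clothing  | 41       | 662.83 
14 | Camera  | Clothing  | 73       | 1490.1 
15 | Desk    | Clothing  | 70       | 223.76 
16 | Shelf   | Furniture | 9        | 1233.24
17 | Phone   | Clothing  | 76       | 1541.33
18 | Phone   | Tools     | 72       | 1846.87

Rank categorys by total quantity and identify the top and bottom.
SELECT category, SUM(quantity)
FROM sales
GROUP BY category
ORDER BY SUM(quantity)

All groups:
  Media: 13
  Furniture: 56
  Sports: 115
  Toys: 157
  Tools: 220
  Clothing: 295

Highest: Clothing (295)
Lowest: Media (13)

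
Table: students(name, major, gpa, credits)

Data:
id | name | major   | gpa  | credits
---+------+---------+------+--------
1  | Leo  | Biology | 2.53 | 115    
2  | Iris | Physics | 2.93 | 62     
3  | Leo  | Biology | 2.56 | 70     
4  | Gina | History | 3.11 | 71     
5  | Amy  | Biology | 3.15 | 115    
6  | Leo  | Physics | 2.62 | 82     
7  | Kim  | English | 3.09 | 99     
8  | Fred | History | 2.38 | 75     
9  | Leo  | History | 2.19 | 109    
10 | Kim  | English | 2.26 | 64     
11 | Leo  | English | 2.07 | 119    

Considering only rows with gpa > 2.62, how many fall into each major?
SELECT major, COUNT(*)
FROM students
WHERE gpa > 2.62
GROUP BY major

Note: WHERE filters rows before grouping.

Result:
  Biology: 1
  English: 1
  History: 1
  Physics: 1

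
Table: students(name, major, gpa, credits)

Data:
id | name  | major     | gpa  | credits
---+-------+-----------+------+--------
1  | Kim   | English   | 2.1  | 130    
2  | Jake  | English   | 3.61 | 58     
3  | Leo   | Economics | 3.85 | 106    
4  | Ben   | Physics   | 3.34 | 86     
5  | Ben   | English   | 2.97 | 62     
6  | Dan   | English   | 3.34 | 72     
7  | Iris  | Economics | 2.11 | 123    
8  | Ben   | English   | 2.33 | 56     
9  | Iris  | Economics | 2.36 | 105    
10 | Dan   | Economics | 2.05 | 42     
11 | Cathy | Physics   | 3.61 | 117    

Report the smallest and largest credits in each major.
SELECT major, MIN(credits), MAX(credits)
FROM students
GROUP BY major

Result:
  Economics: min=42, max=123
  English: min=56, max=130
  Physics: min=86, max=117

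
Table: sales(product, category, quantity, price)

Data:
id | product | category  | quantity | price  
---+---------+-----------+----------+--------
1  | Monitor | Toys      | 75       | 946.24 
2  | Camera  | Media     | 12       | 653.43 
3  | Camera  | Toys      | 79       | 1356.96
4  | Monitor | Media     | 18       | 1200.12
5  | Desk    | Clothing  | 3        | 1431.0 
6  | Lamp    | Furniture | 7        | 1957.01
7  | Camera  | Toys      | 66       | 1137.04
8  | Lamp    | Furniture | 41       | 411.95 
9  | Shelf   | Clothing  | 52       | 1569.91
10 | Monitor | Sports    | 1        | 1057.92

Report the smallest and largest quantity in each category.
SELECT category, MIN(quantity), MAX(quantity)
FROM sales
GROUP BY category

Result:
  Clothing: min=3, max=52
  Furniture: min=7, max=41
  Media: min=12, max=18
  Sports: min=1, max=1
  Toys: min=66, max=79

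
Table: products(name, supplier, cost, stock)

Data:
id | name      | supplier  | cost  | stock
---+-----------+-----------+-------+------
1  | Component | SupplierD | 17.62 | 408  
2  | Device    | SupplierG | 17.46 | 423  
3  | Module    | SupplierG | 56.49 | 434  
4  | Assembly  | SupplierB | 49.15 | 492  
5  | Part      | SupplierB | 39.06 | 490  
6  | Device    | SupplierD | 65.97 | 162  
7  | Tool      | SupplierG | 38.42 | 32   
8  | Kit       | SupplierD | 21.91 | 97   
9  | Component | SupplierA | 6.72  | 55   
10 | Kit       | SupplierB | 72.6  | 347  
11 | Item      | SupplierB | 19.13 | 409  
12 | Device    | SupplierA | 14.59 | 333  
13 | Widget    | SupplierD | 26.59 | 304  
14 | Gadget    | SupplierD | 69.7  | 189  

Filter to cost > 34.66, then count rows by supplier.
SELECT supplier, COUNT(*)
FROM products
WHERE cost > 34.66
GROUP BY supplier

Note: WHERE filters rows before grouping.

Result:
  SupplierB: 3
  SupplierD: 2
  SupplierG: 2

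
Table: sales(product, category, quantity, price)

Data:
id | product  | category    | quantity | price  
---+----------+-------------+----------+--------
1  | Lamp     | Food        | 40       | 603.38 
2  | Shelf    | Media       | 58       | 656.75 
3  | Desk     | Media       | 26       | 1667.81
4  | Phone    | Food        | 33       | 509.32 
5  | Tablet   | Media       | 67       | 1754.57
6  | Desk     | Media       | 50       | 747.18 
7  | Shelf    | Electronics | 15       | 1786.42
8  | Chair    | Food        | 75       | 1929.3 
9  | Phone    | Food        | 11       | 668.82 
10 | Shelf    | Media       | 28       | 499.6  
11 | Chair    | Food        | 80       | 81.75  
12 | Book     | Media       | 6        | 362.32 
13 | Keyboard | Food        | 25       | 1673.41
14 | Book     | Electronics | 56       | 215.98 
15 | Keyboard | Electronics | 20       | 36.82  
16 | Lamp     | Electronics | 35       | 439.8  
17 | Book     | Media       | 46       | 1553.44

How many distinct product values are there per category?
SELECT category, COUNT(DISTINCT product)
FROM sales
GROUP BY category

Result:
  Electronics: 4 distinct
  Food: 4 distinct
  Media: 4 distinct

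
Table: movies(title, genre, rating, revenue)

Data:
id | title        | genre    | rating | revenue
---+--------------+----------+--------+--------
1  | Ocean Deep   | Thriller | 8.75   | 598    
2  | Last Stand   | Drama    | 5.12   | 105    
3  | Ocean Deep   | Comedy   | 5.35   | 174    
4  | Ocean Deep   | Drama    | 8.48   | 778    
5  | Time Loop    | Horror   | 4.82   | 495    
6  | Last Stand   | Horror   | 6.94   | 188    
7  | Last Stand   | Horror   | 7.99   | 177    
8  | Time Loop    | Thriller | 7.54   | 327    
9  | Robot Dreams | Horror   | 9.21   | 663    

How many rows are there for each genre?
SELECT genre, COUNT(*) as count
FROM movies
GROUP BY genre

Result:
  Comedy: 1
  Drama: 2
  Horror: 4
  Thriller: 2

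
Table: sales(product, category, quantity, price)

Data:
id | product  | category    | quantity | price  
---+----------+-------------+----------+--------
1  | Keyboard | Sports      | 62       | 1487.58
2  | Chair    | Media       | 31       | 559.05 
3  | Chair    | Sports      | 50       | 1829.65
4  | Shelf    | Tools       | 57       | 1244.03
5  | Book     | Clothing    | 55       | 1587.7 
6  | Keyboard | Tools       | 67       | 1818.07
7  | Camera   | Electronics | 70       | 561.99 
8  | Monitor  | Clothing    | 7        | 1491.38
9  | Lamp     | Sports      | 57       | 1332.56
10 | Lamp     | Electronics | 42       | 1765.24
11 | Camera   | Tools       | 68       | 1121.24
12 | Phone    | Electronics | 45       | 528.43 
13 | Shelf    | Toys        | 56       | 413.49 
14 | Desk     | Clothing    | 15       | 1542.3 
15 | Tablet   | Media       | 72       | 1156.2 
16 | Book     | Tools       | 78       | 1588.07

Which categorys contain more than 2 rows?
SELECT category, COUNT(*) as cnt
FROM sales
GROUP BY category
HAVING COUNT(*) > 2

Result:
  Clothing: 3
  Electronics: 3
  Sports: 3
  Tools: 4

Note: HAVING filters groups after aggregation, WHERE filters rows before.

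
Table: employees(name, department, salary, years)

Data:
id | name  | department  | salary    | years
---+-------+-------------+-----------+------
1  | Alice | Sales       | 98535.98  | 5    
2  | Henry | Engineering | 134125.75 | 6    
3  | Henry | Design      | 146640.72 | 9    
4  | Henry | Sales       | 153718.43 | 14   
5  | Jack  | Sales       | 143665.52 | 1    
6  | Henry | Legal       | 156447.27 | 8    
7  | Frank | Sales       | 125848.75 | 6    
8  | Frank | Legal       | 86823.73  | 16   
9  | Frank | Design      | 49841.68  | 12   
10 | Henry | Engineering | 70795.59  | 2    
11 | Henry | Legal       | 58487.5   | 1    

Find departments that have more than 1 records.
SELECT department, COUNT(*) as cnt
FROM employees
GROUP BY department
HAVING COUNT(*) > 1

Result:
  Design: 2
  Engineering: 2
  Legal: 3
  Sales: 4

Note: HAVING filters groups after aggregation, WHERE filters rows before.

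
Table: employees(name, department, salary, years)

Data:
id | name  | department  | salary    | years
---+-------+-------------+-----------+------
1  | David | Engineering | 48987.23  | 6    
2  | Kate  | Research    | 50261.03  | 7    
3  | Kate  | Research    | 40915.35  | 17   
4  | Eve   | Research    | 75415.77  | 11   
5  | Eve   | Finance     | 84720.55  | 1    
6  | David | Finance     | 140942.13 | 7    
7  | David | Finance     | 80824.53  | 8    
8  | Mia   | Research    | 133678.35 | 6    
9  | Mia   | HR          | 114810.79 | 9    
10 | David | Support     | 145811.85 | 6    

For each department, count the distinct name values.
SELECT department, COUNT(DISTINCT name)
FROM employees
GROUP BY department

Result:
  Engineering: 1 distinct
  Finance: 2 distinct
  HR: 1 distinct
  Research: 3 distinct
  Support: 1 distinct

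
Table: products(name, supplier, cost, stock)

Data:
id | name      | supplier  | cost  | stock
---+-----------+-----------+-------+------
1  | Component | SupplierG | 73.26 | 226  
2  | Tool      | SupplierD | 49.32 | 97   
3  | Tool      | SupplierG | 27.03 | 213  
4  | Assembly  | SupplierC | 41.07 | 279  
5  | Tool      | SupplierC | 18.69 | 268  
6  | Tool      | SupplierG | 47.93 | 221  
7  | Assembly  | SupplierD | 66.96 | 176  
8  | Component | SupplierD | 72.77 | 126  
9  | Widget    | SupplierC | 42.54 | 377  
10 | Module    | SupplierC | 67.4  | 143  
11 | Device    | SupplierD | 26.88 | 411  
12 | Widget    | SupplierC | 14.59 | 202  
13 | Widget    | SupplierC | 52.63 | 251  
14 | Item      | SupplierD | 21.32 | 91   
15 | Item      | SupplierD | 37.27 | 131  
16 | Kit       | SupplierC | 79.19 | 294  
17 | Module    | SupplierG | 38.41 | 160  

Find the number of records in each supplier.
SELECT supplier, COUNT(*) as count
FROM products
GROUP BY supplier

Result:
  SupplierC: 7
  SupplierD: 6
  SupplierG: 4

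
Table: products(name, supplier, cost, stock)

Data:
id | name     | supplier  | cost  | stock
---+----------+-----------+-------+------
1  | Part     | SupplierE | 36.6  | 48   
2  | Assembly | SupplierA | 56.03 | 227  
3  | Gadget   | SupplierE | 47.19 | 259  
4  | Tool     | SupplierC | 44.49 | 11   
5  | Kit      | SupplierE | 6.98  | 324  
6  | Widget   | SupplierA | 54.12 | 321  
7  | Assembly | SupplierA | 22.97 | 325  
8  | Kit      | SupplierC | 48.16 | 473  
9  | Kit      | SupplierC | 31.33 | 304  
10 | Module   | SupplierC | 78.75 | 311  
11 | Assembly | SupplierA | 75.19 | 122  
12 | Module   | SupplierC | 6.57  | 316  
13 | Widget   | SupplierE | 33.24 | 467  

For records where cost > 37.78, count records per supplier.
SELECT supplier, COUNT(*)
FROM products
WHERE cost > 37.78
GROUP BY supplier

Note: WHERE filters rows before grouping.

Result:
  SupplierA: 3
  SupplierC: 3
  SupplierE: 1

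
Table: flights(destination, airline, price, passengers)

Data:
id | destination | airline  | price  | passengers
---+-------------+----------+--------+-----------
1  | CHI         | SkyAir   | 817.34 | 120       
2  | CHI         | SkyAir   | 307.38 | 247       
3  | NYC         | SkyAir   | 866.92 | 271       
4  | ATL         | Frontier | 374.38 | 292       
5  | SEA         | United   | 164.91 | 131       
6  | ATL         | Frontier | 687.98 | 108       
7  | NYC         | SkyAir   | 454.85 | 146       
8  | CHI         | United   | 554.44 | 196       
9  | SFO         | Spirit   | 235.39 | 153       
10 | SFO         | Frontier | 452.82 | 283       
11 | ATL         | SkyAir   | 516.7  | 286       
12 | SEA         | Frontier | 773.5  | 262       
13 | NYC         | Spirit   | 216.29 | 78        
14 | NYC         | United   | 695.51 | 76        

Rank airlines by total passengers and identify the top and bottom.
SELECT airline, SUM(passengers)
FROM flights
GROUP BY airline
ORDER BY SUM(passengers)

All groups:
  Spirit: 231
  United: 403
  Frontier: 945
  SkyAir: 1070

Highest: SkyAir (1070)
Lowest: Spirit (231)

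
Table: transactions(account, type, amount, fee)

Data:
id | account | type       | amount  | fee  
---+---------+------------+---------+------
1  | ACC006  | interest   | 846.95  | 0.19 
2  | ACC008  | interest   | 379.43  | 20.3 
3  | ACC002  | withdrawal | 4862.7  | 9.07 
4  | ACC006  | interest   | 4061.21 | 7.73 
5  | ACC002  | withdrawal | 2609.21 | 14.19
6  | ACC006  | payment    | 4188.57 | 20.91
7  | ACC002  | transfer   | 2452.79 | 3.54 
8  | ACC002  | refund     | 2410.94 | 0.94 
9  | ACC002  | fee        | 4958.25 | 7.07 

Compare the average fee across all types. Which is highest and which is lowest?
SELECT type, AVG(fee)
FROM transactions
GROUP BY type
ORDER BY AVG(fee)

All groups:
  refund: 0.94
  transfer: 3.54
  fee: 7.07
  interest: 9.41
  withdrawal: 11.63
  payment: 20.91

Highest: payment (20.91)
Lowest: refund (0.94)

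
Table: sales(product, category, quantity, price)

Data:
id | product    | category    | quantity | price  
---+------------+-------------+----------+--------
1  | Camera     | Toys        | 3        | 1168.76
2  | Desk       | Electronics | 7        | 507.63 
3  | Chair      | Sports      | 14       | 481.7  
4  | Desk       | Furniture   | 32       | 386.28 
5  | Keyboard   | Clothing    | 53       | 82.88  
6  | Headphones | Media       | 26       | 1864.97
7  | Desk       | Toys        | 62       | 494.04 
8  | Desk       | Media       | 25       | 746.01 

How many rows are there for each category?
SELECT category, COUNT(*) as count
FROM sales
GROUP BY category

Result:
  Clothing: 1
  Electronics: 1
  Furniture: 1
  Media: 2
  Sports: 1
  Toys: 2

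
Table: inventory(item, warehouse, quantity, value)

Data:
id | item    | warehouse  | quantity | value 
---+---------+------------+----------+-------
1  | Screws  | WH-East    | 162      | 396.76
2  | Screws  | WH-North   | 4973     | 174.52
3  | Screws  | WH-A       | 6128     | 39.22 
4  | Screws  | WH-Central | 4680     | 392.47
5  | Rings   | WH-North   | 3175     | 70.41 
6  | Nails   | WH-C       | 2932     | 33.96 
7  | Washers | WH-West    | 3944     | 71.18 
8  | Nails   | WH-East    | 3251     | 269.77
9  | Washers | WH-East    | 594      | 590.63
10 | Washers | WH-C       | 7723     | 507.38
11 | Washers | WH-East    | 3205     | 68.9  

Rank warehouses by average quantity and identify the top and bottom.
SELECT warehouse, AVG(quantity)
FROM inventory
GROUP BY warehouse
ORDER BY AVG(quantity)

All groups:
  WH-East: 1803.00
  WH-West: 3944.00
  WH-North: 4074.00
  WH-Central: 4680.00
  WH-C: 5327.50
  WH-A: 6128.00

Highest: WH-A (6128.00)
Lowest: WH-East (1803.00)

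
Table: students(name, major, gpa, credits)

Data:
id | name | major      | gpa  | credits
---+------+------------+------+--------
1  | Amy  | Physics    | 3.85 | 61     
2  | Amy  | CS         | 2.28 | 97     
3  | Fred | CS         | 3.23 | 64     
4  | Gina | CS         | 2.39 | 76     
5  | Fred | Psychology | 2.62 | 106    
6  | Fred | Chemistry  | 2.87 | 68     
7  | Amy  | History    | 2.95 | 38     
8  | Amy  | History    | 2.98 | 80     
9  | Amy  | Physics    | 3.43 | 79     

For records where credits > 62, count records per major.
SELECT major, COUNT(*)
FROM students
WHERE credits > 62
GROUP BY major

Note: WHERE filters rows before grouping.

Result:
  CS: 3
  Chemistry: 1
  History: 1
  Physics: 1
  Psychology: 1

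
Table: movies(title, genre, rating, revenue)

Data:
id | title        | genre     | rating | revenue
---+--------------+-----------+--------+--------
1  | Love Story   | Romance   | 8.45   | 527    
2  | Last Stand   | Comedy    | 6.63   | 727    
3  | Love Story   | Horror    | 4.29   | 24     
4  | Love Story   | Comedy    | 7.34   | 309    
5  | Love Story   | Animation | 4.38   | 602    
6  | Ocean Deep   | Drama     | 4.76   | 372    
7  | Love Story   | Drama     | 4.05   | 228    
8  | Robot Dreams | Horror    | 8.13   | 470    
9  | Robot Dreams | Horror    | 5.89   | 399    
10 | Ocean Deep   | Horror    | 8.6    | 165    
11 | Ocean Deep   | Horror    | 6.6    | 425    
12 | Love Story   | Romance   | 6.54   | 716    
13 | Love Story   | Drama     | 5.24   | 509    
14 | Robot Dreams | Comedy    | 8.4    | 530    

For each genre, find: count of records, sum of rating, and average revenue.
SELECT genre,
       COUNT(*) as cnt,
       SUM(rating) as total_rating,
       AVG(revenue) as avg_revenue
FROM movies
GROUP BY genre

Result:
  Animation: 1 records, 4.38 total rating, 602.00 avg revenue
  Comedy: 3 records, 22.37 total rating, 522.00 avg revenue
  Drama: 3 records, 14.05 total rating, 369.67 avg revenue
  Horror: 5 records, 33.51 total rating, 296.60 avg revenue
  Romance: 2 records, 14.99 total rating, 621.50 avg revenue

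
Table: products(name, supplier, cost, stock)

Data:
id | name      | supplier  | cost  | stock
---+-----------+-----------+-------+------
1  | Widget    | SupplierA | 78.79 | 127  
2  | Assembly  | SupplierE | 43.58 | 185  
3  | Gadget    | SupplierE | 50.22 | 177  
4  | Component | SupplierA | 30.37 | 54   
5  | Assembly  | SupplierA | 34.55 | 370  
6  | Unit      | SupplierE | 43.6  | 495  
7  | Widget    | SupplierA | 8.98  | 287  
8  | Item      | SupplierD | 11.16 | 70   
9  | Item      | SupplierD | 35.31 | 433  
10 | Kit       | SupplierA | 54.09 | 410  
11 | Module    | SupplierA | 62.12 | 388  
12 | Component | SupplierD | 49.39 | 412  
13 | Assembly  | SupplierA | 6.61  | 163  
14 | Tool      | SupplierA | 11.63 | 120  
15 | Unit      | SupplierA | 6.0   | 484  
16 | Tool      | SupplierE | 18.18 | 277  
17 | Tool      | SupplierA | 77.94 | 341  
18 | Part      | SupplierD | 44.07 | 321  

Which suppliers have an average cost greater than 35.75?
SELECT supplier, AVG(cost)
FROM products
GROUP BY supplier
HAVING AVG(cost) > 35.75

Result:
  SupplierA: avg=37.11
  SupplierE: avg=38.90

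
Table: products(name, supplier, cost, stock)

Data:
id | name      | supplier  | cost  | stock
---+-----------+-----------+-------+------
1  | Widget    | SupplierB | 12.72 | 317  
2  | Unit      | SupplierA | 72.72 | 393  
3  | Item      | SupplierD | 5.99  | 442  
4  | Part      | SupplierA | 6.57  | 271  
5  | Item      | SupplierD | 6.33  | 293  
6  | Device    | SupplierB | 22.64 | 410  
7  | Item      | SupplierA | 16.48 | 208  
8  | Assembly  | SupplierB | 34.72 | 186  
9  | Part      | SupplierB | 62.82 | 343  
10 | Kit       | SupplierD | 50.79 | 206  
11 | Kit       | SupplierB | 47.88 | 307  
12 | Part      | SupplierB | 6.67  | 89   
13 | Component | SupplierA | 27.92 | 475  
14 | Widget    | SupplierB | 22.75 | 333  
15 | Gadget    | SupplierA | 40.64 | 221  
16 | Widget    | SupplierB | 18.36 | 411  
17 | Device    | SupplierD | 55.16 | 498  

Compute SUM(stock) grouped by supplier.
SELECT supplier, SUM(stock) as result
FROM products
GROUP BY supplier

Result:
  SupplierA: 1568
  SupplierB: 2396
  SupplierD: 1439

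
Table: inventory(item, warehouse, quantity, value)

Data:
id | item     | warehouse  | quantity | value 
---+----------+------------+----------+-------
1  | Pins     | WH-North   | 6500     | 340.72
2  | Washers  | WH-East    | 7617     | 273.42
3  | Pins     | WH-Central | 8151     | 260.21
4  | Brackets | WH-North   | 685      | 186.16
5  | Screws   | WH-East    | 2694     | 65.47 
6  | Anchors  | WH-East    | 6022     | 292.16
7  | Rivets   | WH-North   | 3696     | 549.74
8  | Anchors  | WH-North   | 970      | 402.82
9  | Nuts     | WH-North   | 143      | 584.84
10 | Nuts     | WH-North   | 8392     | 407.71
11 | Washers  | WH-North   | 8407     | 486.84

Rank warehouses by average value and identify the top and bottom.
SELECT warehouse, AVG(value)
FROM inventory
GROUP BY warehouse
ORDER BY AVG(value)

All groups:
  WH-East: 210.35
  WH-Central: 260.21
  WH-North: 422.69

Highest: WH-North (422.69)
Lowest: WH-East (210.35)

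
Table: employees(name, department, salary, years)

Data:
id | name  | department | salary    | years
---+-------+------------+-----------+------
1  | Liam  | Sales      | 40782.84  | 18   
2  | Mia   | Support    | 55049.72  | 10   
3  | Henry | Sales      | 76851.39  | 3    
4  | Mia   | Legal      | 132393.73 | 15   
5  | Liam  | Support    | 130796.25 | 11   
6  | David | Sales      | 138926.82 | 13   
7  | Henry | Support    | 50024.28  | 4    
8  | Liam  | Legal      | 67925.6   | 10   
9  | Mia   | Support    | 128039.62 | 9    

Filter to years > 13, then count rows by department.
SELECT department, COUNT(*)
FROM employees
WHERE years > 13
GROUP BY department

Note: WHERE filters rows before grouping.

Result:
  Legal: 1
  Sales: 1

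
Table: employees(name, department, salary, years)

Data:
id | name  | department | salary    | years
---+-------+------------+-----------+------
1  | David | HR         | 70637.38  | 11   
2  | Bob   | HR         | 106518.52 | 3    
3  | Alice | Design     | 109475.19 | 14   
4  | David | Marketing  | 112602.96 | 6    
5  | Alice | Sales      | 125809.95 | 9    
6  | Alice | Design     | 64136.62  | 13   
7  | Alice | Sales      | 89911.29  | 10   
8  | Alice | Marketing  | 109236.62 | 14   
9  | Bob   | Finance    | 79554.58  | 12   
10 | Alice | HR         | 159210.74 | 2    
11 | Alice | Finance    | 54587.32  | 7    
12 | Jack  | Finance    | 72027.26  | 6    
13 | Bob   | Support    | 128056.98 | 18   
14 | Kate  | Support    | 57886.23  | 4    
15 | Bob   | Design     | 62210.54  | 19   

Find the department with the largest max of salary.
SELECT department, MAX(salary) as val
FROM employees
GROUP BY department
ORDER BY val DESC
LIMIT 1

Result: HR with max(salary) = 159210.74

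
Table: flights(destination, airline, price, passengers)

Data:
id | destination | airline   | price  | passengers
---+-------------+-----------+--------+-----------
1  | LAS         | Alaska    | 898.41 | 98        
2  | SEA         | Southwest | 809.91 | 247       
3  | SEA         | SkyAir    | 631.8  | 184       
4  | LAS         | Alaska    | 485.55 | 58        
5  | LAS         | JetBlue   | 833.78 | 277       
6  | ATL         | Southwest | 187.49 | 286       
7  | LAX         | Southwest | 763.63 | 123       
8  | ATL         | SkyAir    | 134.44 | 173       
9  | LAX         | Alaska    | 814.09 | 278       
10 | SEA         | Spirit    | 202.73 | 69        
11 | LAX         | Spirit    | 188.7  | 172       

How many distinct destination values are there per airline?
SELECT airline, COUNT(DISTINCT destination)
FROM flights
GROUP BY airline

Result:
  Alaska: 2 distinct
  JetBlue: 1 distinct
  SkyAir: 2 distinct
  Southwest: 3 distinct
  Spirit: 2 distinct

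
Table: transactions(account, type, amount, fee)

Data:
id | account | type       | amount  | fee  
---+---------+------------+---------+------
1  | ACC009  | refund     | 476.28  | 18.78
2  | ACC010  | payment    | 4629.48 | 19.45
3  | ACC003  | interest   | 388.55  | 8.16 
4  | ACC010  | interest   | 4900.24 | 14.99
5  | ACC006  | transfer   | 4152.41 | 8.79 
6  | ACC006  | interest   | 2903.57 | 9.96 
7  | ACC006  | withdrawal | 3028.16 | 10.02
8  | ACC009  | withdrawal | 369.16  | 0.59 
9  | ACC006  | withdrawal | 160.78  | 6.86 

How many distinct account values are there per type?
SELECT type, COUNT(DISTINCT account)
FROM transactions
GROUP BY type

Result:
  interest: 3 distinct
  payment: 1 distinct
  refund: 1 distinct
  transfer: 1 distinct
  withdrawal: 2 distinct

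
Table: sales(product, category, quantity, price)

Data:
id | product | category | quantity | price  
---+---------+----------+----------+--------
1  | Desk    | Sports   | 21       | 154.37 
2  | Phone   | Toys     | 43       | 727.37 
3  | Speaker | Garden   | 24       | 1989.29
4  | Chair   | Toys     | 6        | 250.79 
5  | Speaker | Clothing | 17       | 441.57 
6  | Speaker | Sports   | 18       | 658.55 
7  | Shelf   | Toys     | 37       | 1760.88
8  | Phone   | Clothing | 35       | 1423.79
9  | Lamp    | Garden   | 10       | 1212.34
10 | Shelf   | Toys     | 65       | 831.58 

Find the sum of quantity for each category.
SELECT category, SUM(quantity) as result
FROM sales
GROUP BY category

Result:
  Clothing: 52
  Garden: 34
  Sports: 39
  Toys: 151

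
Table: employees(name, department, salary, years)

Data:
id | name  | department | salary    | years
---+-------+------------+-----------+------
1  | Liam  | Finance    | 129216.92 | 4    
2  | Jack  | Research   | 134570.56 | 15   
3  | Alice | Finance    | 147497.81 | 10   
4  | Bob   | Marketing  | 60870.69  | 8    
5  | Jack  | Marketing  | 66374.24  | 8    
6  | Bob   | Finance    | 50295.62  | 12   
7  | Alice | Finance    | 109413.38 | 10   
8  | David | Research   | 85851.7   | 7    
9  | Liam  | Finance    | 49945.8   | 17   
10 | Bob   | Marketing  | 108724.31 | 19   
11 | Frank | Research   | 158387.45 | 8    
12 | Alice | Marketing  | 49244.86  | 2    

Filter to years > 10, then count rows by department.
SELECT department, COUNT(*)
FROM employees
WHERE years > 10
GROUP BY department

Note: WHERE filters rows before grouping.

Result:
  Finance: 2
  Marketing: 1
  Research: 1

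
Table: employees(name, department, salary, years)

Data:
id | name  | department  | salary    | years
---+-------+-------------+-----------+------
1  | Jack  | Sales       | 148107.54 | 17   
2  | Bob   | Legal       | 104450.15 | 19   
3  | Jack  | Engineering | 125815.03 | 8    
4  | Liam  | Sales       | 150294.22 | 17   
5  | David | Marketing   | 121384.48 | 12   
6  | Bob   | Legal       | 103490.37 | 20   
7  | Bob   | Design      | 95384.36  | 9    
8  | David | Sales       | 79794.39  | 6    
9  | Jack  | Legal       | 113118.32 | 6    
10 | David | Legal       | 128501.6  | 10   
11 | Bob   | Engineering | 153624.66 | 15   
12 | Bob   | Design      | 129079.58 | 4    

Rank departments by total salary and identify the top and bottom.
SELECT department, SUM(salary)
FROM employees
GROUP BY department
ORDER BY SUM(salary)

All groups:
  Marketing: 121384.48
  Design: 224463.94
  Engineering: 279439.69
  Sales: 378196.15
  Legal: 449560.44

Highest: Legal (449560.44)
Lowest: Marketing (121384.48)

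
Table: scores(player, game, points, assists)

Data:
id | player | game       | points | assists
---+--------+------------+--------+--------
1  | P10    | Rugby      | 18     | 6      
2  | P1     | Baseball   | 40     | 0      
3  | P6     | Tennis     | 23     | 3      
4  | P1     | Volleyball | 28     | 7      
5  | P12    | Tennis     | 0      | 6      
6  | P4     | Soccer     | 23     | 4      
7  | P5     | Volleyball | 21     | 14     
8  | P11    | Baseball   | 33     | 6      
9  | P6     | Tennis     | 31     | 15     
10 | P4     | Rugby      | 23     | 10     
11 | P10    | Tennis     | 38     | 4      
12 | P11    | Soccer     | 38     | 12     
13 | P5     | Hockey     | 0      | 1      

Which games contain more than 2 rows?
SELECT game, COUNT(*) as cnt
FROM scores
GROUP BY game
HAVING COUNT(*) > 2

Result:
  Tennis: 4

Note: HAVING filters groups after aggregation, WHERE filters rows before.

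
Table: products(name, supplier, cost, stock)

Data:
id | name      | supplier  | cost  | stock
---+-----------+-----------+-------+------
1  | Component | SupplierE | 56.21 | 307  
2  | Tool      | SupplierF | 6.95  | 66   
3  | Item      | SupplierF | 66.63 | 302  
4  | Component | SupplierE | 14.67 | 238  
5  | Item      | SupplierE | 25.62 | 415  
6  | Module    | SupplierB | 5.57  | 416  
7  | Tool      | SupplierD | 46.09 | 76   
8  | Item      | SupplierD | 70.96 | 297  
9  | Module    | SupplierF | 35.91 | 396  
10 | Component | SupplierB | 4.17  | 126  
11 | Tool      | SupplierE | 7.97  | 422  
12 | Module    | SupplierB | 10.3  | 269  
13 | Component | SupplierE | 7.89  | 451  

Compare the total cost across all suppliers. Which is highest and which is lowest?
SELECT supplier, SUM(cost)
FROM products
GROUP BY supplier
ORDER BY SUM(cost)

All groups:
  SupplierB: 20.04
  SupplierF: 109.49
  SupplierE: 112.36
  SupplierD: 117.05

Highest: SupplierD (117.05)
Lowest: SupplierB (20.04)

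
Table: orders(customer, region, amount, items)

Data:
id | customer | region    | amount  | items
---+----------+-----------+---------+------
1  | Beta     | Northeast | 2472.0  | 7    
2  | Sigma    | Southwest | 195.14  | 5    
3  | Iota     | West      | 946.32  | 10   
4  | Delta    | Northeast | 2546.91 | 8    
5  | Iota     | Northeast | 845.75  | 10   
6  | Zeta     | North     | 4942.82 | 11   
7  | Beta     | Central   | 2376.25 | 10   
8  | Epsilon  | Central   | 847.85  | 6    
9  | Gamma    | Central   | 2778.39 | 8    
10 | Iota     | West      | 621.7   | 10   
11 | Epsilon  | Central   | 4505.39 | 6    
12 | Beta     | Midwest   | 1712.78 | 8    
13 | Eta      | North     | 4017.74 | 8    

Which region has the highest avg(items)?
SELECT region, AVG(items) as val
FROM orders
GROUP BY region
ORDER BY val DESC
LIMIT 1

Result: West with avg(items) = 10.00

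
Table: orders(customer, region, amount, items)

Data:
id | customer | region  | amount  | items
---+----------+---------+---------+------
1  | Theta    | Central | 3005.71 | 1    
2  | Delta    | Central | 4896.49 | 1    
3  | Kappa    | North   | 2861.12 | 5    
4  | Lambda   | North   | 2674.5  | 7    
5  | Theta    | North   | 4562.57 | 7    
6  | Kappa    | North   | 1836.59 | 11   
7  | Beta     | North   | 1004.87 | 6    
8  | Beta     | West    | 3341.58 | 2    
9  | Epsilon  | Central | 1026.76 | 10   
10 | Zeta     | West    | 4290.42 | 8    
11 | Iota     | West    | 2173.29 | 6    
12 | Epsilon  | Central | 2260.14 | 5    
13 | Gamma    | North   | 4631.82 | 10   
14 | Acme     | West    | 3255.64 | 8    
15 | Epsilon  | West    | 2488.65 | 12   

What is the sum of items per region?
SELECT region, SUM(items) as result
FROM orders
GROUP BY region

Result:
  Central: 17
  North: 46
  West: 36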